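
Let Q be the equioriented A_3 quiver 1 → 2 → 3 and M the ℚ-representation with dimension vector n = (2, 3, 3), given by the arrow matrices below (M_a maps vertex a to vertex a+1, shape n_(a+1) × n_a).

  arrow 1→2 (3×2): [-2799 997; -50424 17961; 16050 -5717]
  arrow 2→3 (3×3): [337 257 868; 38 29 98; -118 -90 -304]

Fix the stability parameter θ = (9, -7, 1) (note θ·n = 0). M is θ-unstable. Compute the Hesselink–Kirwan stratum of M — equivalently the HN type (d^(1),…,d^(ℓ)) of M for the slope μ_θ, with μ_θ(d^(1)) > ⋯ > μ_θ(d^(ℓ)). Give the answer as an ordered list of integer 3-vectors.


Barcode: M ≅ I[1,3]^2, I[2,2], I[3,3]. HN layers by μ_θ (2 steps, strictly decreasing):
  μ^(1)=1; μ^(2)=-7

((2, 2, 3); (0, 1, 0))


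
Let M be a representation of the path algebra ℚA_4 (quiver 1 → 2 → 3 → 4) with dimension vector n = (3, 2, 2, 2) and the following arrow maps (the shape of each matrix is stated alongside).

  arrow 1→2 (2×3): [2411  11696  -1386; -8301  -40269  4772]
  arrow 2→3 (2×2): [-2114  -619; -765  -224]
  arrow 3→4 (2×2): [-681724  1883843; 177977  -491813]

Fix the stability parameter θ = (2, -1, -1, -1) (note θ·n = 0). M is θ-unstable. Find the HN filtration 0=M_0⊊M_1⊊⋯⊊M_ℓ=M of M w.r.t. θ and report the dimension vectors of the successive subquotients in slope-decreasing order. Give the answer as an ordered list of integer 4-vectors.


Interval decomposition of M: I[1,1], I[1,4]^2.
HN type (ℓ=2): μ^(1)=2; μ^(2)=-1/4

((1, 0, 0, 0); (2, 2, 2, 2))


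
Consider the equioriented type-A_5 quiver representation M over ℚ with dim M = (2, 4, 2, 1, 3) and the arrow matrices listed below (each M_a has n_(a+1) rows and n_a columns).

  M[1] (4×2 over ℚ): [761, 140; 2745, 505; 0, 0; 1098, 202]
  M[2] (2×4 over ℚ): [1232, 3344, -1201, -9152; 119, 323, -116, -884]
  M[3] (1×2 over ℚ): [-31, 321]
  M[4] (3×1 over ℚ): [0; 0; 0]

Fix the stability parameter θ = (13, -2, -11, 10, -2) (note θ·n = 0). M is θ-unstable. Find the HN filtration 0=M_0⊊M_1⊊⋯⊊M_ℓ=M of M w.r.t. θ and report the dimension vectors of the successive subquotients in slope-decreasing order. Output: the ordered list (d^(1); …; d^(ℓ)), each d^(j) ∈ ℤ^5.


Barcode: M ≅ I[1,2], I[1,4], I[2,2], I[2,3], I[5,5]^3. HN layers by μ_θ (5 steps, strictly decreasing):
  μ^(1)=10; μ^(2)=11/2; μ^(3)=0; μ^(4)=-2; μ^(5)=-13/2

((0, 0, 0, 1, 0); (1, 1, 0, 0, 0); (1, 1, 1, 0, 0); (0, 1, 0, 0, 3); (0, 1, 1, 0, 0))


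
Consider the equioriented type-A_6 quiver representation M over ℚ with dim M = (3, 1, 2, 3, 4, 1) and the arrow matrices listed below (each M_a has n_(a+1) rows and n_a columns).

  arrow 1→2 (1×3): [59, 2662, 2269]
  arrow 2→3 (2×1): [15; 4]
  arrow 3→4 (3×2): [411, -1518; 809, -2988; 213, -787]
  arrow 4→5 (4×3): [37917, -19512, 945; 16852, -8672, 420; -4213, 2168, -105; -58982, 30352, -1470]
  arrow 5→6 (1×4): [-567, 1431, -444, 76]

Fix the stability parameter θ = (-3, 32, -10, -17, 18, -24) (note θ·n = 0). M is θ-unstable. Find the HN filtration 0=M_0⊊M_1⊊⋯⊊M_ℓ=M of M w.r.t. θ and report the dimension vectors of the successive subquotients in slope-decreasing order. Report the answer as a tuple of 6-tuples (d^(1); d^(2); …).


Interval decomposition of M: I[1,1]^2, I[1,4], I[3,6], I[4,4], I[5,5]^3.
HN type (ℓ=5): μ^(1)=18; μ^(2)=5/3; μ^(3)=-3; μ^(4)=-27/2; μ^(5)=-17

((0, 0, 0, 0, 3, 0); (0, 1, 1, 1, 0, 0); (3, 0, 0, 0, 1, 1); (0, 0, 1, 1, 0, 0); (0, 0, 0, 1, 0, 0))


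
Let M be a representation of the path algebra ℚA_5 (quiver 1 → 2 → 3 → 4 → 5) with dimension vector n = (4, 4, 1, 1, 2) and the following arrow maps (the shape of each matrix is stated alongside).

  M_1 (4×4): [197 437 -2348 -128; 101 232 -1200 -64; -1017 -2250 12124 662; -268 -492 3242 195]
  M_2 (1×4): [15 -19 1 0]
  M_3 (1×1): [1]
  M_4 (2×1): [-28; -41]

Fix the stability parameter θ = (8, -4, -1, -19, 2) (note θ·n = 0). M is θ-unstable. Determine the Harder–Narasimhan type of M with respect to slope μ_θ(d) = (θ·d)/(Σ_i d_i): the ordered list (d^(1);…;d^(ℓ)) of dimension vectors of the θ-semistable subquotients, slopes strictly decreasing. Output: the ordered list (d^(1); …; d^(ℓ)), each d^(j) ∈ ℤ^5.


Barcode: M ≅ I[1,1], I[1,2]^2, I[1,5], I[2,2], I[5,5]. HN layers by μ_θ (3 steps, strictly decreasing):
  μ^(1)=8; μ^(2)=2; μ^(3)=-4

((1, 0, 0, 0, 0); (2, 2, 0, 0, 2); (1, 2, 1, 1, 0))


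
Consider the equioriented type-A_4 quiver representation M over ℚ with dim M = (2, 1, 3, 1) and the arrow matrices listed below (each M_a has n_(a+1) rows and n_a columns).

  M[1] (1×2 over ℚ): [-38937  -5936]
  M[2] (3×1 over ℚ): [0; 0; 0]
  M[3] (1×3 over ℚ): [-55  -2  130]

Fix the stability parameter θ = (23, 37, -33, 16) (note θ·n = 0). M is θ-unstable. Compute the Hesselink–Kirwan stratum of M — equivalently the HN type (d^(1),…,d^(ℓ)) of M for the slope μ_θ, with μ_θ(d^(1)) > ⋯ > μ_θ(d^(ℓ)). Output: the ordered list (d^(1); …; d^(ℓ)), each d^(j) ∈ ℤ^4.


Via rank(M_{q-1}∘⋯∘M_p): M ≅ I[1,1], I[1,2], I[3,3]^2, I[3,4].
μ_θ-semistable layers: μ^(1)=37; μ^(2)=23; μ^(3)=16; μ^(4)=-33

((0, 1, 0, 0); (2, 0, 0, 0); (0, 0, 0, 1); (0, 0, 3, 0))


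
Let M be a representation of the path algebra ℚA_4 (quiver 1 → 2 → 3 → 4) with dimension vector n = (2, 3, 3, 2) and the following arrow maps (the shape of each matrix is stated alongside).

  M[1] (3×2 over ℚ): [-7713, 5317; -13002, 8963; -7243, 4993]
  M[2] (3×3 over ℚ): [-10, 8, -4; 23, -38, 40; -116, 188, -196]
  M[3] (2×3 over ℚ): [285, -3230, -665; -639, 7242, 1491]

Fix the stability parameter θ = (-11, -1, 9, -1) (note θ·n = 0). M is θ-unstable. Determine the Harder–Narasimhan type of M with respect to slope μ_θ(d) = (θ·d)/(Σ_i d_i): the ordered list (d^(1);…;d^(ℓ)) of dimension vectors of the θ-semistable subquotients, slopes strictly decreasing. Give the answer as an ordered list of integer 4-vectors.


Interval decomposition of M: I[1,3]^2, I[2,2], I[3,4], I[4,4].
HN type (ℓ=4): μ^(1)=9; μ^(2)=4; μ^(3)=-1; μ^(4)=-11

((0, 0, 2, 0); (0, 0, 1, 1); (0, 3, 0, 1); (2, 0, 0, 0))


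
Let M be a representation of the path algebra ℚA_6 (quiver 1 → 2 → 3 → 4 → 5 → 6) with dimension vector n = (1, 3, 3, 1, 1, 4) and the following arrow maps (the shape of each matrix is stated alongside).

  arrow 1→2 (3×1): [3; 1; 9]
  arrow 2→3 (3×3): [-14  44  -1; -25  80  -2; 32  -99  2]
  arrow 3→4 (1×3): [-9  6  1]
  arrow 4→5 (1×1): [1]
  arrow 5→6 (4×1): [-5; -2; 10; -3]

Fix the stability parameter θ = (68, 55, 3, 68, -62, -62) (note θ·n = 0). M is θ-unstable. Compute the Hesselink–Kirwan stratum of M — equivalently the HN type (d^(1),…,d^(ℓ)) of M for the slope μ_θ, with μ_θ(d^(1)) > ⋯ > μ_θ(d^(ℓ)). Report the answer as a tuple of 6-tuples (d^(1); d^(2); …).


Barcode: M ≅ I[1,3], I[2,3], I[2,6], I[6,6]^3. HN layers by μ_θ (4 steps, strictly decreasing):
  μ^(1)=42; μ^(2)=29; μ^(3)=2/5; μ^(4)=-62

((1, 1, 1, 0, 0, 0); (0, 1, 1, 0, 0, 0); (0, 1, 1, 1, 1, 1); (0, 0, 0, 0, 0, 3))


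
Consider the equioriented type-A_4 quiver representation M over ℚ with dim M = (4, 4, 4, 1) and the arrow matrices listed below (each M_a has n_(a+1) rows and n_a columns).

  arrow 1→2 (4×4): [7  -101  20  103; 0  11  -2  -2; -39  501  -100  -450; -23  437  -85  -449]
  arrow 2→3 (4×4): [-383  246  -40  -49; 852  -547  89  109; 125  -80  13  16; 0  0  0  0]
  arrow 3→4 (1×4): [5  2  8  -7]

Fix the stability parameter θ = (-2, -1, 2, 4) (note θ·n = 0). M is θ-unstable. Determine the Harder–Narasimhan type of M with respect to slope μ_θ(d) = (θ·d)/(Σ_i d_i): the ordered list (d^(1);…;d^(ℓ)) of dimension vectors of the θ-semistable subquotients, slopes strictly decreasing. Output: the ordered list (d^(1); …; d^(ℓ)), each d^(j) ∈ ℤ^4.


Barcode: M ≅ I[1,2], I[1,3]^2, I[1,4], I[3,3]. HN layers by μ_θ (4 steps, strictly decreasing):
  μ^(1)=4; μ^(2)=2; μ^(3)=-1; μ^(4)=-2

((0, 0, 0, 1); (0, 0, 4, 0); (0, 4, 0, 0); (4, 0, 0, 0))


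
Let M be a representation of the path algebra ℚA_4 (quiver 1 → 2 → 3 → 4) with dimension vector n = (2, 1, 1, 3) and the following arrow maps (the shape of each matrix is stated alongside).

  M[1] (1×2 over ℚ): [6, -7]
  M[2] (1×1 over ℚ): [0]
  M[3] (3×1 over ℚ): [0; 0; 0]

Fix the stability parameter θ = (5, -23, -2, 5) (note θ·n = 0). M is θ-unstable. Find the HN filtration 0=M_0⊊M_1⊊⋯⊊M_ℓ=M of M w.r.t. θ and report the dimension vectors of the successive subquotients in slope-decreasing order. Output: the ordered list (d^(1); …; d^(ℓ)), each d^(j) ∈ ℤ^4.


Via rank(M_{q-1}∘⋯∘M_p): M ≅ I[1,1], I[1,2], I[3,3], I[4,4]^3.
μ_θ-semistable layers: μ^(1)=5; μ^(2)=-2; μ^(3)=-9

((1, 0, 0, 3); (0, 0, 1, 0); (1, 1, 0, 0))


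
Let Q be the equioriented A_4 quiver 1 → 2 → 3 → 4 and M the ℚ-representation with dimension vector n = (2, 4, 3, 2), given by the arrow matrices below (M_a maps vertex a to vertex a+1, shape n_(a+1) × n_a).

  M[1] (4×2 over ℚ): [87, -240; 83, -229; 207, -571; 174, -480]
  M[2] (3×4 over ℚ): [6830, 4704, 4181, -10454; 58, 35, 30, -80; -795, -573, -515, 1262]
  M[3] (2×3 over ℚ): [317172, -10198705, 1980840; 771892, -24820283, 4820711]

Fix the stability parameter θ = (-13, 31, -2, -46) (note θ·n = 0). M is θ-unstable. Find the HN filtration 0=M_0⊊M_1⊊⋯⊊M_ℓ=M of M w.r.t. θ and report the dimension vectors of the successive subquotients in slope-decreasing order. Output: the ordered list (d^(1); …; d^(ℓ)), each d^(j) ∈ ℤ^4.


Barcode: M ≅ I[1,4]^2, I[2,2], I[2,3]. HN layers by μ_θ (4 steps, strictly decreasing):
  μ^(1)=31; μ^(2)=29/2; μ^(3)=-17/3; μ^(4)=-13

((0, 1, 0, 0); (0, 1, 1, 0); (0, 2, 2, 2); (2, 0, 0, 0))


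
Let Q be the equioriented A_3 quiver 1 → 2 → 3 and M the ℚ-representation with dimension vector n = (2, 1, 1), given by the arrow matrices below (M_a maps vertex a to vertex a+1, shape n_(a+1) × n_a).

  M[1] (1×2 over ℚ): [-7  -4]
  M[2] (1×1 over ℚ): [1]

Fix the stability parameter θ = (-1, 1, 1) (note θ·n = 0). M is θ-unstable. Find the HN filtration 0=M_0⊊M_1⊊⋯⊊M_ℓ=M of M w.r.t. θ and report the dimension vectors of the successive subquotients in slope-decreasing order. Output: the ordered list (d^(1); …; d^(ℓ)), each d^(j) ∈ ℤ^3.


Via rank(M_{q-1}∘⋯∘M_p): M ≅ I[1,1], I[1,3].
μ_θ-semistable layers: μ^(1)=1; μ^(2)=-1

((0, 1, 1); (2, 0, 0))


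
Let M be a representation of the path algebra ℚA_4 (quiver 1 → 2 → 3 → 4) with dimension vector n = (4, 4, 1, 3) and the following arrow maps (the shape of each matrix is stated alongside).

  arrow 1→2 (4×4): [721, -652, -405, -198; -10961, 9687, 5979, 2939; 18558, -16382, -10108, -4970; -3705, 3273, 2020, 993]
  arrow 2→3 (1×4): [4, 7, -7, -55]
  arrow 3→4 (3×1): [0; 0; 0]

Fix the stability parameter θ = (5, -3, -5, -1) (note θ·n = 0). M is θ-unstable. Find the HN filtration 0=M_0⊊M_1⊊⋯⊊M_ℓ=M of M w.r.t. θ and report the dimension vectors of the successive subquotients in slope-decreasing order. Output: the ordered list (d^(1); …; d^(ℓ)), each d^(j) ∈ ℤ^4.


Interval decomposition of M: I[1,2]^3, I[1,3], I[4,4]^3.
HN type (ℓ=2): μ^(1)=1; μ^(2)=-1

((3, 3, 0, 0); (1, 1, 1, 3))


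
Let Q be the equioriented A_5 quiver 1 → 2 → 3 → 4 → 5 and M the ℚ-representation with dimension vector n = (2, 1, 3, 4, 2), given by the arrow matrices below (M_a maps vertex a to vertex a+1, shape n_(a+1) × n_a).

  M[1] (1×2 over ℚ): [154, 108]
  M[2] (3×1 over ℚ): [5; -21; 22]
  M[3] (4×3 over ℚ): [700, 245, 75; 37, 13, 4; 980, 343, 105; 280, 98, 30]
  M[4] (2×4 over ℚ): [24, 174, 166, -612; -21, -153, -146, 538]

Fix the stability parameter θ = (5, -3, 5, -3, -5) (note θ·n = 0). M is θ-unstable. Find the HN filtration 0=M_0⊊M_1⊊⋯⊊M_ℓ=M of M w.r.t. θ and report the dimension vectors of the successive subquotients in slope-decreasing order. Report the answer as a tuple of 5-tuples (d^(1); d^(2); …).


Barcode: M ≅ I[1,1], I[1,5], I[3,3], I[3,4], I[4,4], I[4,5]. HN layers by μ_θ (5 steps, strictly decreasing):
  μ^(1)=5; μ^(2)=1; μ^(3)=-1/5; μ^(4)=-3; μ^(5)=-4

((1, 0, 1, 0, 0); (0, 0, 1, 1, 0); (1, 1, 1, 1, 1); (0, 0, 0, 1, 0); (0, 0, 0, 1, 1))


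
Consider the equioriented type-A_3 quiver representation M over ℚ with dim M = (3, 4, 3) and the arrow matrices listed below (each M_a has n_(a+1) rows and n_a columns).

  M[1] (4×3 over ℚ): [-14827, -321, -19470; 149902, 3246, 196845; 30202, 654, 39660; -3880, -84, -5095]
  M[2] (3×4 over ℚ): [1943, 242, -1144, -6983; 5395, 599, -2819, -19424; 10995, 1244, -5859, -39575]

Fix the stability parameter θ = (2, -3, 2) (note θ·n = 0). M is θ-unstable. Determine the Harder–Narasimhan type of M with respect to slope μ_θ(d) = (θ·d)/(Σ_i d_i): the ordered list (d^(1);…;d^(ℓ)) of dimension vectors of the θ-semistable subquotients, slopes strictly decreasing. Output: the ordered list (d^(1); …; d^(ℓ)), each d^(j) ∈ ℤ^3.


Barcode: M ≅ I[1,1], I[1,2], I[1,3], I[2,3]^2. HN layers by μ_θ (3 steps, strictly decreasing):
  μ^(1)=2; μ^(2)=-1/2; μ^(3)=-3

((1, 0, 3); (2, 2, 0); (0, 2, 0))


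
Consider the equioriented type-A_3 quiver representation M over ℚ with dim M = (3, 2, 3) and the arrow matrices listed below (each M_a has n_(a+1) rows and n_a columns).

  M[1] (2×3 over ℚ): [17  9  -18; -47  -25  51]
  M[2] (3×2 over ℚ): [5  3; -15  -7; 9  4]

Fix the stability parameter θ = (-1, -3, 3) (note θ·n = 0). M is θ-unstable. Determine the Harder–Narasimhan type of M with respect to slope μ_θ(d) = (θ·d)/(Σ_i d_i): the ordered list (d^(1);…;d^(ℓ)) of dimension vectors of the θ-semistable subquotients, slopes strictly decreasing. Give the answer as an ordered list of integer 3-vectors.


Via rank(M_{q-1}∘⋯∘M_p): M ≅ I[1,1], I[1,3]^2, I[3,3].
μ_θ-semistable layers: μ^(1)=3; μ^(2)=-1; μ^(3)=-2

((0, 0, 3); (1, 0, 0); (2, 2, 0))


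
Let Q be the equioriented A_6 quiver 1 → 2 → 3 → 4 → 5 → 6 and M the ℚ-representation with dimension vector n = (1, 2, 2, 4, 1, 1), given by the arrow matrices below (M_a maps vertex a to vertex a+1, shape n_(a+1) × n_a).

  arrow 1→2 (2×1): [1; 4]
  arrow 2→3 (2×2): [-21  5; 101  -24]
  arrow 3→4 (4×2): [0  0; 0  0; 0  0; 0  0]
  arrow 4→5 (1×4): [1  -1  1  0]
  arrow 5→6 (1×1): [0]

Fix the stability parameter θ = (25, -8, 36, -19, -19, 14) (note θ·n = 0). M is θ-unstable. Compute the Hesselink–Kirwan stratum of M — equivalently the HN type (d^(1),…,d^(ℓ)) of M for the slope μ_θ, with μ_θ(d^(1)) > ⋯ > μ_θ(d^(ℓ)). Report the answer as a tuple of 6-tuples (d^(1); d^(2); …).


Interval decomposition of M: I[1,3], I[2,3], I[4,4]^3, I[4,5], I[6,6].
HN type (ℓ=5): μ^(1)=36; μ^(2)=14; μ^(3)=17/2; μ^(4)=-8; μ^(5)=-19

((0, 0, 2, 0, 0, 0); (0, 0, 0, 0, 0, 1); (1, 1, 0, 0, 0, 0); (0, 1, 0, 0, 0, 0); (0, 0, 0, 4, 1, 0))


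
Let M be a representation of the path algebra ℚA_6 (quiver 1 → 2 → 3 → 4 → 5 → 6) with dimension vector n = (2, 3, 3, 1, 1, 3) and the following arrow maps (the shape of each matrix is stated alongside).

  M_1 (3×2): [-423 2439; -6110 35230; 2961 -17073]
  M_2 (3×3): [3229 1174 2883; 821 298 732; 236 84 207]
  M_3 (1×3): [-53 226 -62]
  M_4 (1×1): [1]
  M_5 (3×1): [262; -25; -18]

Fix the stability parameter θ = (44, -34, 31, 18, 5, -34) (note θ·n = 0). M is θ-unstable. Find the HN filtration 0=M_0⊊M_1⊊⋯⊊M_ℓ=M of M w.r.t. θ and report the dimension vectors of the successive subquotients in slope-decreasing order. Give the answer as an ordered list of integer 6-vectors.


Barcode: M ≅ I[1,1], I[1,6], I[2,2], I[2,3], I[3,3], I[6,6]^2. HN layers by μ_θ (4 steps, strictly decreasing):
  μ^(1)=44; μ^(2)=31; μ^(3)=5; μ^(4)=-34

((1, 0, 0, 0, 0, 0); (0, 0, 2, 0, 0, 0); (1, 1, 1, 1, 1, 1); (0, 2, 0, 0, 0, 2))


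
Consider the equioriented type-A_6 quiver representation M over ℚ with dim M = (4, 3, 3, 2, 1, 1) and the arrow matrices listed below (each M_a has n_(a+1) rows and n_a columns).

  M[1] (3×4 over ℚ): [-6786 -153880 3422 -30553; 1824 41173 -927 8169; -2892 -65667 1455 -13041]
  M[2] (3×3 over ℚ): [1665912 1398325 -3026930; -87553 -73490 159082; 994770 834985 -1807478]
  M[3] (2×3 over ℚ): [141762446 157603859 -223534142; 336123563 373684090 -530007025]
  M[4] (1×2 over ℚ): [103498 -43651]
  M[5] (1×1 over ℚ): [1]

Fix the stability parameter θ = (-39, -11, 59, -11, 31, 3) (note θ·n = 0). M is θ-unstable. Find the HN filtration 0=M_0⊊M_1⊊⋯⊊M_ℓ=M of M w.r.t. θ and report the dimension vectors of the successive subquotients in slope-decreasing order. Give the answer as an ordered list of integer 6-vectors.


Barcode: M ≅ I[1,1], I[1,2], I[1,4], I[1,6], I[3,3]. HN layers by μ_θ (5 steps, strictly decreasing):
  μ^(1)=59; μ^(2)=24; μ^(3)=41/2; μ^(4)=-11; μ^(5)=-39

((0, 0, 1, 0, 0, 0); (0, 0, 1, 1, 0, 0); (0, 0, 1, 1, 1, 1); (0, 3, 0, 0, 0, 0); (4, 0, 0, 0, 0, 0))


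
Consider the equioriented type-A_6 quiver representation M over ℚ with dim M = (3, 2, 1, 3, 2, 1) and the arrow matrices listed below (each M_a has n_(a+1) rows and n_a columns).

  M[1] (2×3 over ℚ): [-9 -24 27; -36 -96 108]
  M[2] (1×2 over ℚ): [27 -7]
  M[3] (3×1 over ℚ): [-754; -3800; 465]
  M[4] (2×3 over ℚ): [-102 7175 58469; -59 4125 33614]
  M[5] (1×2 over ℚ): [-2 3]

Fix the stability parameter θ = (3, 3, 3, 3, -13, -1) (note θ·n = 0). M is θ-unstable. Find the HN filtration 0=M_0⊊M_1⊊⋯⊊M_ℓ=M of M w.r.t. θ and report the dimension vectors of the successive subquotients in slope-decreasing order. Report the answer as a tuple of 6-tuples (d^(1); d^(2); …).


Via rank(M_{q-1}∘⋯∘M_p): M ≅ I[1,1]^2, I[1,6], I[2,2], I[4,4], I[4,5].
μ_θ-semistable layers: μ^(1)=3; μ^(2)=-1/3; μ^(3)=-5

((2, 1, 0, 1, 0, 0); (1, 1, 1, 1, 1, 1); (0, 0, 0, 1, 1, 0))


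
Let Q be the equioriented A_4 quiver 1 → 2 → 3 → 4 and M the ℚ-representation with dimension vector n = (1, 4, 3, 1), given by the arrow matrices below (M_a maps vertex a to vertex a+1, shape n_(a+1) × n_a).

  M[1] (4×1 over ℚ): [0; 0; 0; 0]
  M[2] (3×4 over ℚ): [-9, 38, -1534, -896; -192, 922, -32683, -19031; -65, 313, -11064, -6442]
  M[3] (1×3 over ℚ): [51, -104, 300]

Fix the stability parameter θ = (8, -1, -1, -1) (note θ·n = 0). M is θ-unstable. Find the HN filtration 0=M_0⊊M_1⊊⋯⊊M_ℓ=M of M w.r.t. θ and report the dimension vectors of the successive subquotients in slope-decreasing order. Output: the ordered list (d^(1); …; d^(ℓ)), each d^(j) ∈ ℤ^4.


Via rank(M_{q-1}∘⋯∘M_p): M ≅ I[1,1], I[2,2], I[2,3]^2, I[2,4].
μ_θ-semistable layers: μ^(1)=8; μ^(2)=-1

((1, 0, 0, 0); (0, 4, 3, 1))


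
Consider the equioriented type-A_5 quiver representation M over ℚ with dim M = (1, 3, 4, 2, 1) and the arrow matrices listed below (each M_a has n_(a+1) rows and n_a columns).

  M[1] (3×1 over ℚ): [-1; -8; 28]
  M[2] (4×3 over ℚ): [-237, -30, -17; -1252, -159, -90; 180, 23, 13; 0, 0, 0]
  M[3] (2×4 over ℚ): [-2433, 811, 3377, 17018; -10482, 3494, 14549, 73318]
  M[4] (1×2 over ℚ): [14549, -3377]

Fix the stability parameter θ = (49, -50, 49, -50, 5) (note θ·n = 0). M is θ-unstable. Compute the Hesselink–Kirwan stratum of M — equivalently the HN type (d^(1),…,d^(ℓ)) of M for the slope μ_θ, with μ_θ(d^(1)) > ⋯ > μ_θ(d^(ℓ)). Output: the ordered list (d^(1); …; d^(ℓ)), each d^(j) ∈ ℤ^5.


Barcode: M ≅ I[1,5], I[2,3], I[2,4], I[3,3]. HN layers by μ_θ (4 steps, strictly decreasing):
  μ^(1)=49; μ^(2)=5; μ^(3)=-1/2; μ^(4)=-50

((0, 0, 2, 0, 0); (0, 0, 0, 0, 1); (1, 1, 2, 2, 0); (0, 2, 0, 0, 0))


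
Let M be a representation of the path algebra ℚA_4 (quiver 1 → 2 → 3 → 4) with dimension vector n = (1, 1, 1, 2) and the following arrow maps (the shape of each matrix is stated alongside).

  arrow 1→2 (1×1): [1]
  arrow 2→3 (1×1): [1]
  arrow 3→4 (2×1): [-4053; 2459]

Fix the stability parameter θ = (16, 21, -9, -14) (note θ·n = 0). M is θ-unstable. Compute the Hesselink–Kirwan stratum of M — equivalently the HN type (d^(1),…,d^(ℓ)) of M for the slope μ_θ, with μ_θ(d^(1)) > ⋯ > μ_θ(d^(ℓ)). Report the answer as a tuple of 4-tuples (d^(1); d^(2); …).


Interval decomposition of M: I[1,4], I[4,4].
HN type (ℓ=2): μ^(1)=7/2; μ^(2)=-14

((1, 1, 1, 1); (0, 0, 0, 1))


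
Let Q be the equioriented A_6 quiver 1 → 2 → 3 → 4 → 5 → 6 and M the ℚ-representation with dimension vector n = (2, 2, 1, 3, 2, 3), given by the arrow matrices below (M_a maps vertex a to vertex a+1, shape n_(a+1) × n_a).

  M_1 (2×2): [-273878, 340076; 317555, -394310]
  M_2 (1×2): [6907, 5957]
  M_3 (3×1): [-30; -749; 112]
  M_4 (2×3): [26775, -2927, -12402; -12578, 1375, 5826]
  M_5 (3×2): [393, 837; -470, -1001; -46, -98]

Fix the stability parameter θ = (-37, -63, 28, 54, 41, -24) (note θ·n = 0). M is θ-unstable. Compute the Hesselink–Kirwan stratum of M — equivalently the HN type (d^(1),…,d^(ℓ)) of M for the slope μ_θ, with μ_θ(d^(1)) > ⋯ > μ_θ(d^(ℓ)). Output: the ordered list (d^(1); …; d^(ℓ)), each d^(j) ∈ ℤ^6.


Via rank(M_{q-1}∘⋯∘M_p): M ≅ I[1,1], I[1,6], I[2,2], I[4,4], I[4,6], I[6,6].
μ_θ-semistable layers: μ^(1)=54; μ^(2)=99/4; μ^(3)=71/3; μ^(4)=-24; μ^(5)=-37; μ^(6)=-50; μ^(7)=-63

((0, 0, 0, 1, 0, 0); (0, 0, 1, 1, 1, 1); (0, 0, 0, 1, 1, 1); (0, 0, 0, 0, 0, 1); (1, 0, 0, 0, 0, 0); (1, 1, 0, 0, 0, 0); (0, 1, 0, 0, 0, 0))


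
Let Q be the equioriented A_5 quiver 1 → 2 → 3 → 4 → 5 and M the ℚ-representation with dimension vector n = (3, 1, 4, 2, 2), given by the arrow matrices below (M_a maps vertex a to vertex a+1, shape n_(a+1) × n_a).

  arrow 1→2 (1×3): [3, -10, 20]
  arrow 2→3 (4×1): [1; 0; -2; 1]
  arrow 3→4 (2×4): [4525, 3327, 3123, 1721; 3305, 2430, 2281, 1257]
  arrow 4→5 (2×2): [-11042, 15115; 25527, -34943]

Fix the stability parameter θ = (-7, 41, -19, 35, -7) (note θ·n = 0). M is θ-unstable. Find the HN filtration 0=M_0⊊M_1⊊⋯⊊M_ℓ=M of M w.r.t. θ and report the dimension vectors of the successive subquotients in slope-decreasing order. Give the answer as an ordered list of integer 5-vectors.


Via rank(M_{q-1}∘⋯∘M_p): M ≅ I[1,1]^2, I[1,3], I[3,3], I[3,5]^2.
μ_θ-semistable layers: μ^(1)=14; μ^(2)=11; μ^(3)=-7; μ^(4)=-19

((0, 0, 0, 2, 2); (0, 1, 1, 0, 0); (3, 0, 0, 0, 0); (0, 0, 3, 0, 0))


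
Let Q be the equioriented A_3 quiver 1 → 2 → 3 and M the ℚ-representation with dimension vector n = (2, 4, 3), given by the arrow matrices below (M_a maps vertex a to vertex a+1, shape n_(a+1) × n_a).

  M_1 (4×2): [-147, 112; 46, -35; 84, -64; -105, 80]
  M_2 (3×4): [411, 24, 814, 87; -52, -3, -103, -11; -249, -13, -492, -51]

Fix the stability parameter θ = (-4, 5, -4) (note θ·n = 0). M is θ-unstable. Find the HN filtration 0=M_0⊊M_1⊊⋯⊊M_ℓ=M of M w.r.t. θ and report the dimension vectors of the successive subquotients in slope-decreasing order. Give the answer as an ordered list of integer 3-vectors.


Interval decomposition of M: I[1,3]^2, I[2,2], I[2,3].
HN type (ℓ=3): μ^(1)=5; μ^(2)=1/2; μ^(3)=-4

((0, 1, 0); (0, 3, 3); (2, 0, 0))


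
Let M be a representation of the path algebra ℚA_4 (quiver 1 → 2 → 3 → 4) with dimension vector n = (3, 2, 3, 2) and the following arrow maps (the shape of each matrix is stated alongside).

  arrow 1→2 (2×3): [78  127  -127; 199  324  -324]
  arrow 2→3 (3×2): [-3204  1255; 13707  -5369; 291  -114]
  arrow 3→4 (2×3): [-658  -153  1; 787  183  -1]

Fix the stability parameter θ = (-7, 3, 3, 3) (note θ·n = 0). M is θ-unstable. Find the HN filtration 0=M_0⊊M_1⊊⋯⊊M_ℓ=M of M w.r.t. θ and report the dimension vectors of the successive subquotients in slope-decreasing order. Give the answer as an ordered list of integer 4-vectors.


Interval decomposition of M: I[1,1], I[1,4]^2, I[3,3].
HN type (ℓ=2): μ^(1)=3; μ^(2)=-7

((0, 2, 3, 2); (3, 0, 0, 0))


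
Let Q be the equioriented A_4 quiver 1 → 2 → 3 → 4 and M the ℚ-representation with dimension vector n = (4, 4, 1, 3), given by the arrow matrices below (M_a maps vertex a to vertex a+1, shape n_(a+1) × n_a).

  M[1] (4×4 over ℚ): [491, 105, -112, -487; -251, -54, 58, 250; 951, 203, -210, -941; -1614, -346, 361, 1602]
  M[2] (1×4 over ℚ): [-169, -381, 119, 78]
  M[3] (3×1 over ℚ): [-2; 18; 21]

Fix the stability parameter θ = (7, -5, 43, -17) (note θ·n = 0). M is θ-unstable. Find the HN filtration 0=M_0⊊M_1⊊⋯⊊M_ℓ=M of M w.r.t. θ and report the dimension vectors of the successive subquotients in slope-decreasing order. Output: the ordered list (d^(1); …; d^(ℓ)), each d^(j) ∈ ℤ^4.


Barcode: M ≅ I[1,1], I[1,2]^2, I[1,4], I[2,2], I[4,4]^2. HN layers by μ_θ (5 steps, strictly decreasing):
  μ^(1)=13; μ^(2)=7; μ^(3)=1; μ^(4)=-5; μ^(5)=-17

((0, 0, 1, 1); (1, 0, 0, 0); (3, 3, 0, 0); (0, 1, 0, 0); (0, 0, 0, 2))


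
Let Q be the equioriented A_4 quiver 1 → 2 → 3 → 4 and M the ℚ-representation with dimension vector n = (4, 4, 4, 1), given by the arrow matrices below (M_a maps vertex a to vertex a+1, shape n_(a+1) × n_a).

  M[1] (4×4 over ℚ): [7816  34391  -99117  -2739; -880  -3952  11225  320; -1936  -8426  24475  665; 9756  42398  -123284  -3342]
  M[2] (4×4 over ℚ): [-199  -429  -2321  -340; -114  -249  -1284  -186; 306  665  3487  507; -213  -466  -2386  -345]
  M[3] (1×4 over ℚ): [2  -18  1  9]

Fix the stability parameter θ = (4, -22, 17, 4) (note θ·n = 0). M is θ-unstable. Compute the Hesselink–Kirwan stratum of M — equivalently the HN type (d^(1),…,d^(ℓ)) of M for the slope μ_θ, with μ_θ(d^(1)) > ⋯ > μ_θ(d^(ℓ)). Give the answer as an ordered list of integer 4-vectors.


Via rank(M_{q-1}∘⋯∘M_p): M ≅ I[1,2], I[1,3]^2, I[1,4], I[3,3].
μ_θ-semistable layers: μ^(1)=17; μ^(2)=21/2; μ^(3)=-9

((0, 0, 3, 0); (0, 0, 1, 1); (4, 4, 0, 0))


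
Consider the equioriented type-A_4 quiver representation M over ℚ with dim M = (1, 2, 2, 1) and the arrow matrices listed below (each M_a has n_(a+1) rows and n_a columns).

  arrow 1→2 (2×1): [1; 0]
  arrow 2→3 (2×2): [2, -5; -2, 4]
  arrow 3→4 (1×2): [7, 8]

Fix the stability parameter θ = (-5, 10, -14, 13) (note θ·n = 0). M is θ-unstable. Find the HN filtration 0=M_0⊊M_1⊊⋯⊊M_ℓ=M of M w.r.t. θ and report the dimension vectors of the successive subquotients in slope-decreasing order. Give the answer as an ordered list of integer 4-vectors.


Via rank(M_{q-1}∘⋯∘M_p): M ≅ I[1,4], I[2,3].
μ_θ-semistable layers: μ^(1)=13; μ^(2)=-2; μ^(3)=-5

((0, 0, 0, 1); (0, 2, 2, 0); (1, 0, 0, 0))


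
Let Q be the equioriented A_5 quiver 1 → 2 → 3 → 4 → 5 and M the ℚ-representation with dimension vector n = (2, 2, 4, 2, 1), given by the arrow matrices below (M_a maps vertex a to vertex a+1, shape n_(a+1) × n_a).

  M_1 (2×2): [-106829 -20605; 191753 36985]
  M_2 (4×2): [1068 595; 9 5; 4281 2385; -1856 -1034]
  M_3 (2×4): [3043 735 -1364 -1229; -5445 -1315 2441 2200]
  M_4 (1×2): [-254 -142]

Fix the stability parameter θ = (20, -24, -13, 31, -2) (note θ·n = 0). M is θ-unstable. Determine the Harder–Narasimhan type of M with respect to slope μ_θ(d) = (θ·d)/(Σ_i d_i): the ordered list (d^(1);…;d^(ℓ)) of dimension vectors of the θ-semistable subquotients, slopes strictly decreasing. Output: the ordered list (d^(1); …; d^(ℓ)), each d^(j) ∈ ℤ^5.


Barcode: M ≅ I[1,1], I[1,4], I[2,5], I[3,3]^2. HN layers by μ_θ (6 steps, strictly decreasing):
  μ^(1)=31; μ^(2)=20; μ^(3)=29/2; μ^(4)=-17/3; μ^(5)=-13; μ^(6)=-24

((0, 0, 0, 1, 0); (1, 0, 0, 0, 0); (0, 0, 0, 1, 1); (1, 1, 1, 0, 0); (0, 0, 3, 0, 0); (0, 1, 0, 0, 0))


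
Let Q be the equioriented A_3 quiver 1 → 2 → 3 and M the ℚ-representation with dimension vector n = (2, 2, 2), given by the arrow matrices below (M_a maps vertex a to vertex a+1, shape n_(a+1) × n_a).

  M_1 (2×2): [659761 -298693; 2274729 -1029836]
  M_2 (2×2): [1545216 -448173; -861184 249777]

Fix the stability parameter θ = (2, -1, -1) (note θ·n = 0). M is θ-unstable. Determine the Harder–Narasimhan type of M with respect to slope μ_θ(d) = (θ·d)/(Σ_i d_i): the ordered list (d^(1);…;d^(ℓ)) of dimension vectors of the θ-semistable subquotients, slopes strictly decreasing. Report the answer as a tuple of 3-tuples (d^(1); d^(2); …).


Barcode: M ≅ I[1,2], I[1,3], I[3,3]. HN layers by μ_θ (3 steps, strictly decreasing):
  μ^(1)=1/2; μ^(2)=0; μ^(3)=-1

((1, 1, 0); (1, 1, 1); (0, 0, 1))


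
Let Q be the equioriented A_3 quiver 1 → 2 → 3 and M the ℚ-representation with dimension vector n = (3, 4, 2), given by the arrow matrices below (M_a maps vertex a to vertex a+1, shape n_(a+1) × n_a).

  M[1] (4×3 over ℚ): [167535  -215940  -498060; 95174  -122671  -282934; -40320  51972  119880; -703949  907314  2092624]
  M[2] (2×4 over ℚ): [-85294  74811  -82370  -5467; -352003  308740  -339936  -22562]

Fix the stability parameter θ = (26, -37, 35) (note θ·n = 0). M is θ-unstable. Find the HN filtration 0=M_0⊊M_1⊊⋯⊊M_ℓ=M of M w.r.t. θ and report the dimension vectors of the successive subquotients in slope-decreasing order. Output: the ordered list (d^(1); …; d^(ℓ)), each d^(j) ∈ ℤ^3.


Via rank(M_{q-1}∘⋯∘M_p): M ≅ I[1,1], I[1,3]^2, I[2,2]^2.
μ_θ-semistable layers: μ^(1)=35; μ^(2)=26; μ^(3)=-11/2; μ^(4)=-37

((0, 0, 2); (1, 0, 0); (2, 2, 0); (0, 2, 0))


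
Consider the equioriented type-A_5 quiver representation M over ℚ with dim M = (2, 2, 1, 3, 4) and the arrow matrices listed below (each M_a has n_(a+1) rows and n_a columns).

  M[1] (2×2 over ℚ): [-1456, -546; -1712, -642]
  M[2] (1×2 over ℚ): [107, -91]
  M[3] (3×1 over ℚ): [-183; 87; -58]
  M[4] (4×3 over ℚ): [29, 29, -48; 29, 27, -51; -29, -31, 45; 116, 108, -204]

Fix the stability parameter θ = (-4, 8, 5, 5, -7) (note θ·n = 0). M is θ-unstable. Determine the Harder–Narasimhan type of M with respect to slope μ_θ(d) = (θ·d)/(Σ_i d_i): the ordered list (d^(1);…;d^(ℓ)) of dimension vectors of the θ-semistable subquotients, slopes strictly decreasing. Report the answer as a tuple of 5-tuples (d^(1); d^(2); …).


Barcode: M ≅ I[1,1], I[1,2], I[2,4], I[4,5]^2, I[5,5]^2. HN layers by μ_θ (5 steps, strictly decreasing):
  μ^(1)=8; μ^(2)=6; μ^(3)=-1; μ^(4)=-4; μ^(5)=-7

((0, 1, 0, 0, 0); (0, 1, 1, 1, 0); (0, 0, 0, 2, 2); (2, 0, 0, 0, 0); (0, 0, 0, 0, 2))


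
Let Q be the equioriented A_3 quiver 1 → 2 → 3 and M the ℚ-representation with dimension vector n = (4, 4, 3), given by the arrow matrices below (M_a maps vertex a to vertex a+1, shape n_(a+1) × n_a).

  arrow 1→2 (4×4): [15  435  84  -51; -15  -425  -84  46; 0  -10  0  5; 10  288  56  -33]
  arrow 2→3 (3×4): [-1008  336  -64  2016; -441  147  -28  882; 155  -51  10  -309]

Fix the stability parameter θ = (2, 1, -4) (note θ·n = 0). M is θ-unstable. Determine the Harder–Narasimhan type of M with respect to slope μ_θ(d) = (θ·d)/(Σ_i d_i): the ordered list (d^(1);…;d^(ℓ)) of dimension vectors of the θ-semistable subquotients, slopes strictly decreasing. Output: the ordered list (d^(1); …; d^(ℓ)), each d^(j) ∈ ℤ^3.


Barcode: M ≅ I[1,1]^2, I[1,2], I[1,3], I[2,2], I[2,3], I[3,3]. HN layers by μ_θ (6 steps, strictly decreasing):
  μ^(1)=2; μ^(2)=3/2; μ^(3)=1; μ^(4)=-1/3; μ^(5)=-3/2; μ^(6)=-4

((2, 0, 0); (1, 1, 0); (0, 1, 0); (1, 1, 1); (0, 1, 1); (0, 0, 1))


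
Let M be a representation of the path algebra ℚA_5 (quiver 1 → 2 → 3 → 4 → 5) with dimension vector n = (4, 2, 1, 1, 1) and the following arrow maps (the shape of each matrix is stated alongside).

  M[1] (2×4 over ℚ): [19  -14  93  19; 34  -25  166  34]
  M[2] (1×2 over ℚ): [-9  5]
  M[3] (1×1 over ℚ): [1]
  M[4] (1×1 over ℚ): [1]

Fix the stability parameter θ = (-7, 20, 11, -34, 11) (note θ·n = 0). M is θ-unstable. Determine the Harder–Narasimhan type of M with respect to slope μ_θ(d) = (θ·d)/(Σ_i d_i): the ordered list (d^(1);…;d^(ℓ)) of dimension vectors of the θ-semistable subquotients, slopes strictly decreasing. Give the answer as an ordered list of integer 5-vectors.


Interval decomposition of M: I[1,1]^2, I[1,2], I[1,5].
HN type (ℓ=4): μ^(1)=20; μ^(2)=11; μ^(3)=-1; μ^(4)=-7

((0, 1, 0, 0, 0); (0, 0, 0, 0, 1); (0, 1, 1, 1, 0); (4, 0, 0, 0, 0))


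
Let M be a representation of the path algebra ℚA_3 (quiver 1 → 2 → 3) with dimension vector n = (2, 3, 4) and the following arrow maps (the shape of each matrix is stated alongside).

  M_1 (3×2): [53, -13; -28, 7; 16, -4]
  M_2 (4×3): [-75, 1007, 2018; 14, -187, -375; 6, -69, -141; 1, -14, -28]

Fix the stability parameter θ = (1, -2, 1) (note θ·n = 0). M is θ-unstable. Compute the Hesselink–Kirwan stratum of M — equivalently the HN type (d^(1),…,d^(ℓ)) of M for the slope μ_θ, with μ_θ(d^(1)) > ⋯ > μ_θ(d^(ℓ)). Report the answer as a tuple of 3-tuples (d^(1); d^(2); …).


Interval decomposition of M: I[1,3]^2, I[2,3], I[3,3].
HN type (ℓ=3): μ^(1)=1; μ^(2)=-1/2; μ^(3)=-2

((0, 0, 4); (2, 2, 0); (0, 1, 0))


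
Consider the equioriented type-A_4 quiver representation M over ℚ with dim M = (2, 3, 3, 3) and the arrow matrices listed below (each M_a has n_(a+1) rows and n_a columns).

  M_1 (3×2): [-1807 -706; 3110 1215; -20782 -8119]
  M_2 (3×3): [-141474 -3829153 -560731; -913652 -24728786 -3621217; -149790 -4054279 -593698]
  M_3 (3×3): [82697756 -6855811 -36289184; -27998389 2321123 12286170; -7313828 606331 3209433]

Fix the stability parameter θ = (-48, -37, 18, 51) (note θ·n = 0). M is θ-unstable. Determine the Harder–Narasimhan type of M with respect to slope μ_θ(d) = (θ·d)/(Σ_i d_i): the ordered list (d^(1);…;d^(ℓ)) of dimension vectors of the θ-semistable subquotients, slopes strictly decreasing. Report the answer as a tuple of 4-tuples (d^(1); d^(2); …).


Barcode: M ≅ I[1,4]^2, I[2,2], I[3,4]. HN layers by μ_θ (4 steps, strictly decreasing):
  μ^(1)=51; μ^(2)=18; μ^(3)=-37; μ^(4)=-48

((0, 0, 0, 3); (0, 0, 3, 0); (0, 3, 0, 0); (2, 0, 0, 0))


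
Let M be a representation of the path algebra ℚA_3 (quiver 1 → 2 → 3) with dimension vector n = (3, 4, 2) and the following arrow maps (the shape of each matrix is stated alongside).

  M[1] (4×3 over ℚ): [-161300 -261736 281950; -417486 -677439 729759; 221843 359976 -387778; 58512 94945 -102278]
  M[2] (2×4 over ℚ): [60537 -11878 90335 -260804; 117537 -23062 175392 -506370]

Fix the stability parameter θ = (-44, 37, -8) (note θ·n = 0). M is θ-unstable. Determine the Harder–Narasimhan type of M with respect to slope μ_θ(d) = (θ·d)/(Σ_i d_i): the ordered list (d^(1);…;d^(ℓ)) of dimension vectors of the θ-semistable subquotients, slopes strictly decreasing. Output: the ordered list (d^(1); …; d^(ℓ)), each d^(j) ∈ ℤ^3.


Interval decomposition of M: I[1,2]^2, I[1,3], I[2,3].
HN type (ℓ=3): μ^(1)=37; μ^(2)=29/2; μ^(3)=-44

((0, 2, 0); (0, 2, 2); (3, 0, 0))


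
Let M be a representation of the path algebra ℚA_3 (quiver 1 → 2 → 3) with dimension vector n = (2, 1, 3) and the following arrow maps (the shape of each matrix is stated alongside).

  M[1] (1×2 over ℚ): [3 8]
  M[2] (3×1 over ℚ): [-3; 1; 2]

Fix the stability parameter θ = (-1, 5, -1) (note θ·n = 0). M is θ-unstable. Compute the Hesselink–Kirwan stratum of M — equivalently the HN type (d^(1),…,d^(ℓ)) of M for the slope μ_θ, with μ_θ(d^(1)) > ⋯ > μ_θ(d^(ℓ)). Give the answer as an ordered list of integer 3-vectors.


Interval decomposition of M: I[1,1], I[1,3], I[3,3]^2.
HN type (ℓ=2): μ^(1)=2; μ^(2)=-1

((0, 1, 1); (2, 0, 2))


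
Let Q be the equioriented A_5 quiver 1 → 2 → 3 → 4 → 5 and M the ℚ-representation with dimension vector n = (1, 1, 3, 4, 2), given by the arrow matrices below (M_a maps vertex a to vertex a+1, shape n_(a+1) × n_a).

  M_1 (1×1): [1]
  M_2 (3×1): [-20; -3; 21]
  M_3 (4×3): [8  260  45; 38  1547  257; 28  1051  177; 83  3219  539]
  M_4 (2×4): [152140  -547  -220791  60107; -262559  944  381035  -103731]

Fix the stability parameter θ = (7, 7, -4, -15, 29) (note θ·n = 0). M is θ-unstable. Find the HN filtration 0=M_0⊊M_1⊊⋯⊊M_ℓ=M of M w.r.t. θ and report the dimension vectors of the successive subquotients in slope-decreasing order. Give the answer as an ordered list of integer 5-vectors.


Via rank(M_{q-1}∘⋯∘M_p): M ≅ I[1,5], I[3,4], I[3,5], I[4,4].
μ_θ-semistable layers: μ^(1)=29; μ^(2)=-5/4; μ^(3)=-19/2; μ^(4)=-15

((0, 0, 0, 0, 2); (1, 1, 1, 1, 0); (0, 0, 2, 2, 0); (0, 0, 0, 1, 0))


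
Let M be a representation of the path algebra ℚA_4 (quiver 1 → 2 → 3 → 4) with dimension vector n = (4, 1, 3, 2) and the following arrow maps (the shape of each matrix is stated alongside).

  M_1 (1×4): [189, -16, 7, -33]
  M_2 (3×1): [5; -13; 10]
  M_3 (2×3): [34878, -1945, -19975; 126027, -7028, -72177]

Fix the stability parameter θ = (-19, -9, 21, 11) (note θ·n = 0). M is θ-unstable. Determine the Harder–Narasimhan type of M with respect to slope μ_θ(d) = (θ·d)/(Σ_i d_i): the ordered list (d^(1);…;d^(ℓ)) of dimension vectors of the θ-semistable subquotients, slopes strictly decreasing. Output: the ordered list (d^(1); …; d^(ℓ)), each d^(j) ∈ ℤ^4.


Via rank(M_{q-1}∘⋯∘M_p): M ≅ I[1,1]^3, I[1,4], I[3,3], I[3,4].
μ_θ-semistable layers: μ^(1)=21; μ^(2)=16; μ^(3)=-9; μ^(4)=-19

((0, 0, 1, 0); (0, 0, 2, 2); (0, 1, 0, 0); (4, 0, 0, 0))


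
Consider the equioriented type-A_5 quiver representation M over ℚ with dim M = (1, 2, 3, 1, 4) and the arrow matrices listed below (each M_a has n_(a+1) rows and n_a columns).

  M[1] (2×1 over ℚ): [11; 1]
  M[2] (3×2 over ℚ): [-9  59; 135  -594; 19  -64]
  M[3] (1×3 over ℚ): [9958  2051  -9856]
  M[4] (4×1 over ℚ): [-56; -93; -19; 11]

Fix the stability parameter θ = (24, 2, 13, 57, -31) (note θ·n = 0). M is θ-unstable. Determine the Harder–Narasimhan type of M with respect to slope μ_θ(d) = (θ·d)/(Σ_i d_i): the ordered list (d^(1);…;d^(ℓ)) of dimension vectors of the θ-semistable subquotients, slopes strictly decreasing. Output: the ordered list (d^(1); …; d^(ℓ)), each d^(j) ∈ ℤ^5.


Barcode: M ≅ I[1,5], I[2,3], I[3,3], I[5,5]^3. HN layers by μ_θ (3 steps, strictly decreasing):
  μ^(1)=13; μ^(2)=2; μ^(3)=-31

((1, 1, 3, 1, 1); (0, 1, 0, 0, 0); (0, 0, 0, 0, 3))


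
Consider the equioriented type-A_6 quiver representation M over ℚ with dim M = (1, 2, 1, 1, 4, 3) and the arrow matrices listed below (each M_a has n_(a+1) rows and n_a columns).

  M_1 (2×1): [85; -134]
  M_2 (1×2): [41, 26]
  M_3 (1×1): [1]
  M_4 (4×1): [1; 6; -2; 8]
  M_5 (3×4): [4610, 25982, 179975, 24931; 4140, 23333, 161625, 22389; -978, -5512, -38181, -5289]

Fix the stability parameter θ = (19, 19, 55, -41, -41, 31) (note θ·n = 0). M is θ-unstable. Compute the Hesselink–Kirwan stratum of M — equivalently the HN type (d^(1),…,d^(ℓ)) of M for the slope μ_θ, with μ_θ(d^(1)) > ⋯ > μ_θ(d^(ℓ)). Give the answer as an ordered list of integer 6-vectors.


Barcode: M ≅ I[1,5], I[2,2], I[5,5], I[5,6]^2, I[6,6]. HN layers by μ_θ (4 steps, strictly decreasing):
  μ^(1)=31; μ^(2)=19; μ^(3)=11/5; μ^(4)=-41

((0, 0, 0, 0, 0, 3); (0, 1, 0, 0, 0, 0); (1, 1, 1, 1, 1, 0); (0, 0, 0, 0, 3, 0))


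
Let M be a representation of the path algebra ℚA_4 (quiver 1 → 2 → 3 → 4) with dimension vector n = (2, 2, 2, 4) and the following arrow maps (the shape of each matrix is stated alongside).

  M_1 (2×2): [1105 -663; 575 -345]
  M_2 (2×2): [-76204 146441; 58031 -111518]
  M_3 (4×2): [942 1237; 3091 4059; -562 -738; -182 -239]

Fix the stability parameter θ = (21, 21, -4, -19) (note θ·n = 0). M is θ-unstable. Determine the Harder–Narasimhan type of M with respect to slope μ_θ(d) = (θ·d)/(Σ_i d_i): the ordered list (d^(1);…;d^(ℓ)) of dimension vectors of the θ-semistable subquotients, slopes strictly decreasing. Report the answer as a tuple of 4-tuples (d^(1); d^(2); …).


Barcode: M ≅ I[1,1], I[1,4], I[2,4], I[4,4]^2. HN layers by μ_θ (4 steps, strictly decreasing):
  μ^(1)=21; μ^(2)=19/4; μ^(3)=-2/3; μ^(4)=-19

((1, 0, 0, 0); (1, 1, 1, 1); (0, 1, 1, 1); (0, 0, 0, 2))
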